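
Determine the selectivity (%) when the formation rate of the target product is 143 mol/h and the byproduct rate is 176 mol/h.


Selectivity = desired / (desired + undesired) * 100
Total products = 143 + 176 = 319 mol/h
S = 143 / 319 * 100
= 0.4483 * 100
= 44.83 %

44.83 %


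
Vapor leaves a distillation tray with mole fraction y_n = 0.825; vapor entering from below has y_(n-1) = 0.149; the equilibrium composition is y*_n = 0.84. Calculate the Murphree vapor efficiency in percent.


Murphree vapor efficiency: EMV = (y_n - y_(n-1)) / (y*_n - y_(n-1)) * 100
EMV = (0.825 - 0.149) / (0.84 - 0.149) * 100 = 0.676 / 0.691 * 100 = 97.83

97.83 %


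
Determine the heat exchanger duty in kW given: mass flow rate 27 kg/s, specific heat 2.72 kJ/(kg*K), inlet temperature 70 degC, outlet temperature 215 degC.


Q = m_dot * cp * delta_T
delta_T = 215 - 70 = 145 K
Q = 27 * 2.72 * 145
= 73.44 * 145
= 10648.8 kW

10648.8 kW


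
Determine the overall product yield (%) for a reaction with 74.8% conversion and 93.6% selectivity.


Overall yield = conversion (%) * selectivity (%) / 100
Conversion = 74.8%, Selectivity = 93.6%
Y = 74.8 * 93.6 / 100
= 70.0128 %

70.0128 %


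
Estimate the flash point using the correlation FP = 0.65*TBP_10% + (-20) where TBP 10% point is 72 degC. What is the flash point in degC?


FP = 0.65 * 72 + (-20) = 26.8

26.8 degC


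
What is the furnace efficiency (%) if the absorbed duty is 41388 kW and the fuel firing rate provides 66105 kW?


Furnace efficiency = Q_absorbed / Q_fuel * 100
= 41388 / 66105 * 100 = 62.61

62.61 %


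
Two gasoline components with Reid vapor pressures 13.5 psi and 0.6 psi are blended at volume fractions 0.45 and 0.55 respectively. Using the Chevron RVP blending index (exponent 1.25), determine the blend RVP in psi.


Chevron index: RVP_blend = (sum xi*RVPi^1.25)^(1/1.25)
RVP^1.25 terms: 0.45 * 13.5^1.25 + 0.55 * 0.6^1.25 = 11.9352
RVP_blend = 11.9352^(1/1.25) = 7.269

7.269 psi


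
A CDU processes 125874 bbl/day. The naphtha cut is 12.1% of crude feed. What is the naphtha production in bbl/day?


Crude throughput = 125874 bbl/day
Fraction yield = 12.1%
yield = throughput * fraction / 100
yield = 125874 * 12.1 / 100 = 15230.754

15230.754 bbl/day


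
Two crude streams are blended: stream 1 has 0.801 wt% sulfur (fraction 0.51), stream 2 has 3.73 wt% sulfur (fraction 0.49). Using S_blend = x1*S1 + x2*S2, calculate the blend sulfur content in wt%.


Linear sulfur blending: S_blend = x1*S1 + x2*S2
Contribution 1: 0.51 * 0.801 = 0.40851 wt%
Contribution 2: 0.49 * 3.73 = 1.8277 wt%
S_blend = 0.40851 + 1.8277 = 2.23621

2.23621 wt%


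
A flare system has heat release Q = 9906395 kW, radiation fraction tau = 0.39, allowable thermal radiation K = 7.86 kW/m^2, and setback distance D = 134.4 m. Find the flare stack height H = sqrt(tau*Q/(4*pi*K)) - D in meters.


tau*Q/(4*pi*K) = 0.39 * 9906395 / (4 * pi * 7.86) = 39115.4
sqrt(39115.4) = 197.776
H = 197.776 - 134.4 = 63.38

63.38 m


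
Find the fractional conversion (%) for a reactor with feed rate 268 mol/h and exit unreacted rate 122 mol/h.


X = (F_in - F_out) / F_in * 100
Moles reacted = 268 - 122 = 146
X = 146 / 268 * 100
= 0.5448 * 100
= 54.48 %

54.48 %


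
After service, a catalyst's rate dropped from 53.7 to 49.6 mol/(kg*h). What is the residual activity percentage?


Activity (%) = (rate_used / rate_fresh) * 100
rate_used = 49.6, rate_fresh = 53.7
= (49.6 / 53.7) * 100
= 0.9236 * 100 = 92.36

92.36 %


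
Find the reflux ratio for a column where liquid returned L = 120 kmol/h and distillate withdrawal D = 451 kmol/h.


Reflux ratio definition: R = L / D (liquid returned / distillate withdrawn)
L = 120 kmol/h, D = 451 kmol/h
R = 120 / 451 = 0.2661

0.2661


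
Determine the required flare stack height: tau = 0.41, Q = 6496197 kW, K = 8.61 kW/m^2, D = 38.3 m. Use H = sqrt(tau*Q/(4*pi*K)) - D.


tau*Q/(4*pi*K) = 0.41 * 6496197 / (4 * pi * 8.61) = 24616.7
sqrt(24616.7) = 156.897
H = 156.897 - 38.3 = 118.6

118.6 m


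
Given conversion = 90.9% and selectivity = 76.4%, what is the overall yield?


Overall yield = conversion (%) * selectivity (%) / 100
Conversion = 90.9%, Selectivity = 76.4%
Y = 90.9 * 76.4 / 100
= 69.4476 %

69.4476 %


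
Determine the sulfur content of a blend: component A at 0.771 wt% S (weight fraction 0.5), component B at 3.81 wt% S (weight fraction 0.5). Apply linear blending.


Linear sulfur blending: S_blend = x1*S1 + x2*S2
Contribution 1: 0.5 * 0.771 = 0.3855 wt%
Contribution 2: 0.5 * 3.81 = 1.905 wt%
S_blend = 0.3855 + 1.905 = 2.2905

2.2905 wt%


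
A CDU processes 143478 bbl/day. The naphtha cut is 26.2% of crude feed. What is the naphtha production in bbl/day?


Crude throughput = 143478 bbl/day
Fraction yield = 26.2%
yield = throughput * fraction / 100
yield = 143478 * 26.2 / 100 = 37591.236

37591.236 bbl/day


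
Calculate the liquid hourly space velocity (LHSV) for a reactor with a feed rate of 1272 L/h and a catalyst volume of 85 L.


LHSV = volumetric feed rate / catalyst volume
= 1272 L/h / 85 L
= 14.96 h^-1

14.96 h^-1


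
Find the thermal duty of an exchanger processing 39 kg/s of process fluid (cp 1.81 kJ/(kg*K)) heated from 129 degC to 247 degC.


Q = m_dot * cp * delta_T
delta_T = 247 - 129 = 118 K
Q = 39 * 1.81 * 118
= 70.59 * 118
= 8329.62 kW

8329.62 kW


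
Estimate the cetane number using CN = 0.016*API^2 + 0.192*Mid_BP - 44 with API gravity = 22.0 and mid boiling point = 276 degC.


CN = 0.016 * 22.0^2 + 0.192 * 276 - 44
CN = 7.744 + 52.992 - 44 = 16.736

16.736


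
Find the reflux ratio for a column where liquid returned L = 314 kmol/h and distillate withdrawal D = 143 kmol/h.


Reflux ratio definition: R = L / D (liquid returned / distillate withdrawn)
L = 314 kmol/h, D = 143 kmol/h
R = 314 / 143 = 2.196

2.196


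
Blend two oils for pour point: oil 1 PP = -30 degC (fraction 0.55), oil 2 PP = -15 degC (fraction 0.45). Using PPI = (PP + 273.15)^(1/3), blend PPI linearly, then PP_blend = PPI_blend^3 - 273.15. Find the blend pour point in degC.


PPI_1 = (-30 + 273.15)^(1/3) = 6.241535
PPI_2 = (-15 + 273.15)^(1/3) = 6.36733
PPI_blend = 0.55 * 6.241535 + 0.45 * 6.36733 = 6.298143
PP_blend = 6.298143^3 - 273.15 = 249.826 - 273.15 = -23.32

-23.32 degC


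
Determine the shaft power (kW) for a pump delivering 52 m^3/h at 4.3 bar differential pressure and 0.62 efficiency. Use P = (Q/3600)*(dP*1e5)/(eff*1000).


Q = 52 / 3600 = 0.0144444 m^3/s
P = 0.0144444 * (4.3 * 1e5) / 0.62 / 1000 = 10.02

10.02 kW


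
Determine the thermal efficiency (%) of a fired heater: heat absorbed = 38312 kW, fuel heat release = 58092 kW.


Furnace efficiency = Q_absorbed / Q_fuel * 100
= 38312 / 58092 * 100 = 65.95

65.95 %


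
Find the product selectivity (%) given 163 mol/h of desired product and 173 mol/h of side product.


Selectivity = desired / (desired + undesired) * 100
Total products = 163 + 173 = 336 mol/h
S = 163 / 336 * 100
= 0.4851 * 100
= 48.51 %

48.51 %


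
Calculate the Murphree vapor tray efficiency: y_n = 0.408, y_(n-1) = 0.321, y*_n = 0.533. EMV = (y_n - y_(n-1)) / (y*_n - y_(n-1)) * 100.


Murphree vapor efficiency: EMV = (y_n - y_(n-1)) / (y*_n - y_(n-1)) * 100
EMV = (0.408 - 0.321) / (0.533 - 0.321) * 100 = 0.087 / 0.212 * 100 = 41.04

41.04 %


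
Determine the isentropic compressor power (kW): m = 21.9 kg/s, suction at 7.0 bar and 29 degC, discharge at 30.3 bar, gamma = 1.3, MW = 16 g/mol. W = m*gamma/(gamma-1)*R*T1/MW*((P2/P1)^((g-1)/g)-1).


Isentropic work: W = m*(gamma/(gamma-1))*(R*T1/MW)*((P2/P1)^((gamma-1)/gamma) - 1)
T1 = 29 + 273.15 = 302.15 K
Pressure ratio = 30.3 / 7.0 = 4.32857
Exponent = (1.3 - 1)/1.3 = 0.230769
(P2/P1)^exp - 1 = 4.32857^0.230769 - 1 = 0.402325
W = 21.9 * 1.3 / 0.3 * 8.314 * 302.15 / 16 * 0.402325 = 5995

5995 kW


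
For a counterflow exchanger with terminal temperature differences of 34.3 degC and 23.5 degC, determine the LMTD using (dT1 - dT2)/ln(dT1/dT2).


LMTD = (dT1 - dT2) / ln(dT1/dT2)
= (34.3 - 23.5) / ln(34.3 / 23.5) = 10.8 / 0.378145 = 28.56

28.56 degC


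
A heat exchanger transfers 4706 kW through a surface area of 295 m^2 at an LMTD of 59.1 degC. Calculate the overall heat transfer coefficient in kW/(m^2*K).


From Q = U*A*LMTD, U = Q / (A * LMTD)
U = 4706 / (295 * 59.1) = 4706 / 17434.5 = 0.2699

0.2699 kW/(m^2*K)


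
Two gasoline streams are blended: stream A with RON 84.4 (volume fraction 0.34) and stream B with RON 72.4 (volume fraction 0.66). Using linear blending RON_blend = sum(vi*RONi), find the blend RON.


Linear blending: RON_blend = sum(vi * RONi)
Contribution 1: 0.34 * 84.4 = 28.696
Contribution 2: 0.66 * 72.4 = 47.784
RON_blend = 28.696 + 47.784 = 76.48

76.48


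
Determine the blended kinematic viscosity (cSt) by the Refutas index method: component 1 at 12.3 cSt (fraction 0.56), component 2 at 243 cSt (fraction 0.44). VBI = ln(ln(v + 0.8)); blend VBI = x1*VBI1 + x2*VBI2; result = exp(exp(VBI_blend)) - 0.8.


Refutas method: VBN_i = 14.534*ln(ln(visc_i + 0.8)) + 10.975, blended linearly by mass fraction; since VBN is linear in VBI_i = ln(ln(visc_i + 0.8)) and the fractions sum to 1, blend VBI directly: visc = exp(exp(VBI_blend)) - 0.8
VBI_1 = ln(ln(12.3 + 0.8)) = 0.944922
VBI_2 = ln(ln(243 + 0.8)) = 1.70408
VBI_blend = 0.56 * 0.944922 + 0.44 * 1.70408 = 1.27895
visc_blend = exp(exp(1.27895)) - 0.8 = 35.54

35.54 cSt


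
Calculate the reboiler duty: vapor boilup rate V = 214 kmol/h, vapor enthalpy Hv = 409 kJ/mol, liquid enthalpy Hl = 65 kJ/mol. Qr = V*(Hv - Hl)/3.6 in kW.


Qr = 214 * (409 - 65) / 3.6 = 214 * 344 / 3.6 = 20450

20450 kW


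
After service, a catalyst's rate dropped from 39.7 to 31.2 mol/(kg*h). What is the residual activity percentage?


Activity (%) = (rate_used / rate_fresh) * 100
rate_used = 31.2, rate_fresh = 39.7
= (31.2 / 39.7) * 100
= 0.7859 * 100 = 78.59

78.59 %


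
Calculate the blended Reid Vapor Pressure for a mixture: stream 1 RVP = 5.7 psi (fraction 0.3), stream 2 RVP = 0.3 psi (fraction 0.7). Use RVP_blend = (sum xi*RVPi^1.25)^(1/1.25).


Chevron index: RVP_blend = (sum xi*RVPi^1.25)^(1/1.25)
RVP^1.25 terms: 0.3 * 5.7^1.25 + 0.7 * 0.3^1.25 = 2.79761
RVP_blend = 2.79761^(1/1.25) = 2.277

2.277 psi


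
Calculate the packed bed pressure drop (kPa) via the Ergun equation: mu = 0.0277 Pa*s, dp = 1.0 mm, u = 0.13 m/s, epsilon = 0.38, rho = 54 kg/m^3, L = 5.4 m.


dp = 1.0 mm = 0.001 m
Viscous term = 150*0.0277*0.13*(1-0.38)^2 / (0.001^2*0.38^3) = 3783960
Inertial term = 1.75*54*0.13^2*(1-0.38) / (0.001*0.38^3) = 18045.1
dP/L = 3783960 + 18045.1 = 3802010 Pa/m
dP = 3802010 * 5.4 / 1000 = 20530 kPa

20530 kPa


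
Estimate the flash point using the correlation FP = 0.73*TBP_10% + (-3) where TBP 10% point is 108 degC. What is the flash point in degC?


FP = 0.73 * 108 + (-3) = 75.84

75.84 degC


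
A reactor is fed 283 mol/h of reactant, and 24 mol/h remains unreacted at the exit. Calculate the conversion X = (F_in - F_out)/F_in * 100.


X = (F_in - F_out) / F_in * 100
Moles reacted = 283 - 24 = 259
X = 259 / 283 * 100
= 0.9152 * 100
= 91.52 %

91.52 %


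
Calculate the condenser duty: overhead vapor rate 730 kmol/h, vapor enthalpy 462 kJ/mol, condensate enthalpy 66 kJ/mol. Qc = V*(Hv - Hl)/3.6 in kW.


Qc = 730 * (462 - 66) / 3.6 = 730 * 396 / 3.6 = 80300

80300 kW


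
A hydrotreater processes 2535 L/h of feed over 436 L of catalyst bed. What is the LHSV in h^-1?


LHSV = volumetric feed rate / catalyst volume
= 2535 L/h / 436 L
= 5.814 h^-1

5.814 h^-1


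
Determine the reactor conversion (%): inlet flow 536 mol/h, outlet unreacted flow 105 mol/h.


X = (F_in - F_out) / F_in * 100
Moles reacted = 536 - 105 = 431
X = 431 / 536 * 100
= 0.8041 * 100
= 80.41 %

80.41 %


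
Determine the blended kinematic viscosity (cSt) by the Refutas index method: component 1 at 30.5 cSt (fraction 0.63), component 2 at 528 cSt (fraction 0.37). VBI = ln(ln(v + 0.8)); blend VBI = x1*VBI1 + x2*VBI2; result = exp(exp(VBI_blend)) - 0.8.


Refutas method: VBN_i = 14.534*ln(ln(visc_i + 0.8)) + 10.975, blended linearly by mass fraction; since VBN is linear in VBI_i = ln(ln(visc_i + 0.8)) and the fractions sum to 1, blend VBI directly: visc = exp(exp(VBI_blend)) - 0.8
VBI_1 = ln(ln(30.5 + 0.8)) = 1.23652
VBI_2 = ln(ln(528 + 0.8)) = 1.83587
VBI_blend = 0.63 * 1.23652 + 0.37 * 1.83587 = 1.45828
visc_blend = exp(exp(1.45828)) - 0.8 = 72.79

72.79 cSt


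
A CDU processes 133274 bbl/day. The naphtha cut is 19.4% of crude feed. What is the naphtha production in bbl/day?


Crude throughput = 133274 bbl/day
Fraction yield = 19.4%
yield = throughput * fraction / 100
yield = 133274 * 19.4 / 100 = 25855.156

25855.156 bbl/day


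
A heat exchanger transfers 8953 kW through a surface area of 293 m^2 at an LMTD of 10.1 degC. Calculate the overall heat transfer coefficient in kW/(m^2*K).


From Q = U*A*LMTD, U = Q / (A * LMTD)
U = 8953 / (293 * 10.1) = 8953 / 2959.3 = 3.025

3.025 kW/(m^2*K)


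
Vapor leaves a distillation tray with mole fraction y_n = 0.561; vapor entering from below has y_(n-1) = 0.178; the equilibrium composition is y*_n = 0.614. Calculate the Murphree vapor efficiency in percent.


Murphree vapor efficiency: EMV = (y_n - y_(n-1)) / (y*_n - y_(n-1)) * 100
EMV = (0.561 - 0.178) / (0.614 - 0.178) * 100 = 0.383 / 0.436 * 100 = 87.84

87.84 %


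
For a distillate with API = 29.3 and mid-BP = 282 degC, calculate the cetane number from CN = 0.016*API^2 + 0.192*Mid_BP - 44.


CN = 0.016 * 29.3^2 + 0.192 * 282 - 44
CN = 13.73584 + 54.144 - 44 = 23.87984

23.87984


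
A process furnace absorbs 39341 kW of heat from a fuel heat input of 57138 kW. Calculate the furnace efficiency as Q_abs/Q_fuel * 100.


Furnace efficiency = Q_absorbed / Q_fuel * 100
= 39341 / 57138 * 100 = 68.85

68.85 %


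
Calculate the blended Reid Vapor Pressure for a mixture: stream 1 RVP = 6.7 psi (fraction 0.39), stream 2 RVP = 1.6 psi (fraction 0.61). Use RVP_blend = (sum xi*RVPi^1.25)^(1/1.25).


Chevron index: RVP_blend = (sum xi*RVPi^1.25)^(1/1.25)
RVP^1.25 terms: 0.39 * 6.7^1.25 + 0.61 * 1.6^1.25 = 5.30165
RVP_blend = 5.30165^(1/1.25) = 3.798

3.798 psi


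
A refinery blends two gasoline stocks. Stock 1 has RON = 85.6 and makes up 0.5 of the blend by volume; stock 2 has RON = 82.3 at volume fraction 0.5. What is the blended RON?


Linear blending: RON_blend = sum(vi * RONi)
Contribution 1: 0.5 * 85.6 = 42.8
Contribution 2: 0.5 * 82.3 = 41.15
RON_blend = 42.8 + 41.15 = 83.95

83.95


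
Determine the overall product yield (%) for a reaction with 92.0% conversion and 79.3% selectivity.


Overall yield = conversion (%) * selectivity (%) / 100
Conversion = 92.0%, Selectivity = 79.3%
Y = 92.0 * 79.3 / 100
= 72.956 %

72.956 %


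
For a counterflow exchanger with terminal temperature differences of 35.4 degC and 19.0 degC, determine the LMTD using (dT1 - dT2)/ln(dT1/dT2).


LMTD = (dT1 - dT2) / ln(dT1/dT2)
= (35.4 - 19.0) / ln(35.4 / 19.0) = 16.4 / 0.622273 = 26.35

26.35 degC


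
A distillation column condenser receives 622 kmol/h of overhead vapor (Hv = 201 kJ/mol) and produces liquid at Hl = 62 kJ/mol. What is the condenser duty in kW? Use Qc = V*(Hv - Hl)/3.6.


Qc = 622 * (201 - 62) / 3.6 = 622 * 139 / 3.6 = 24020

24020 kW


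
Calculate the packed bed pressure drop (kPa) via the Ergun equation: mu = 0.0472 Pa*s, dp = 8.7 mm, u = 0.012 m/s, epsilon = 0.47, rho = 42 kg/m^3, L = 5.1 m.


dp = 8.7 mm = 0.0087 m
Viscous term = 150*0.0472*0.012*(1-0.47)^2 / (0.0087^2*0.47^3) = 3036.93
Inertial term = 1.75*42*0.012^2*(1-0.47) / (0.0087*0.47^3) = 6.2103
dP/L = 3036.93 + 6.2103 = 3043.14 Pa/m
dP = 3043.14 * 5.1 / 1000 = 15.52 kPa

15.52 kPa


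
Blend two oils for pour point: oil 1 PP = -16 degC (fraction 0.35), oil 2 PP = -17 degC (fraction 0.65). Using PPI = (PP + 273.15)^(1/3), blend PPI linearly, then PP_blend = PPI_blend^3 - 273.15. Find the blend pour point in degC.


PPI_1 = (-16 + 273.15)^(1/3) = 6.359098
PPI_2 = (-17 + 273.15)^(1/3) = 6.350844
PPI_blend = 0.35 * 6.359098 + 0.65 * 6.350844 = 6.353733
PP_blend = 6.353733^3 - 273.15 = 256.4997 - 273.15 = -16.65

-16.65 degC


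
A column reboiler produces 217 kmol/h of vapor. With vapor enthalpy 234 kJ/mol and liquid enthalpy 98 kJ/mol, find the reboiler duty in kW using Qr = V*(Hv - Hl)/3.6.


Qr = 217 * (234 - 98) / 3.6 = 217 * 136 / 3.6 = 8198

8198 kW


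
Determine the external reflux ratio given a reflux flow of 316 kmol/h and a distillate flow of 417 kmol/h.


Reflux ratio definition: R = L / D (liquid returned / distillate withdrawn)
L = 316 kmol/h, D = 417 kmol/h
R = 316 / 417 = 0.7578

0.7578


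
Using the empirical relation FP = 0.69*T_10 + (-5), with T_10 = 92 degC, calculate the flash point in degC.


FP = 0.69 * 92 + (-5) = 58.48

58.48 degC


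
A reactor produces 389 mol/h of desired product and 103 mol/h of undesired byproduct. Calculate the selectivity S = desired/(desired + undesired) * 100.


Selectivity = desired / (desired + undesired) * 100
Total products = 389 + 103 = 492 mol/h
S = 389 / 492 * 100
= 0.7907 * 100
= 79.07 %

79.07 %


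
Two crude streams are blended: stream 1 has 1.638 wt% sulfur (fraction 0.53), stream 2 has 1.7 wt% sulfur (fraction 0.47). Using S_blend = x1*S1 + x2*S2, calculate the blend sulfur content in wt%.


Linear sulfur blending: S_blend = x1*S1 + x2*S2
Contribution 1: 0.53 * 1.638 = 0.86814 wt%
Contribution 2: 0.47 * 1.7 = 0.799 wt%
S_blend = 0.86814 + 0.799 = 1.66714

1.66714 wt%


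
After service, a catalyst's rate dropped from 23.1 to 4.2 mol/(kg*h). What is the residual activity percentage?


Activity (%) = (rate_used / rate_fresh) * 100
rate_used = 4.2, rate_fresh = 23.1
= (4.2 / 23.1) * 100
= 0.1818 * 100 = 18.18

18.18 %


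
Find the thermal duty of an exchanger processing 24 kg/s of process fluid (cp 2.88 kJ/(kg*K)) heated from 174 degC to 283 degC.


Q = m_dot * cp * delta_T
delta_T = 283 - 174 = 109 K
Q = 24 * 2.88 * 109
= 69.12 * 109
= 7534.08 kW

7534.08 kW


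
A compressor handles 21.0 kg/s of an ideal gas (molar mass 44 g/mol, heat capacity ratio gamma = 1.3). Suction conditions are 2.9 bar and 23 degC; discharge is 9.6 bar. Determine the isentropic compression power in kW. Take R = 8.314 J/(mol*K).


Isentropic work: W = m*(gamma/(gamma-1))*(R*T1/MW)*((P2/P1)^((gamma-1)/gamma) - 1)
T1 = 23 + 273.15 = 296.15 K
Pressure ratio = 9.6 / 2.9 = 3.31034
Exponent = (1.3 - 1)/1.3 = 0.230769
(P2/P1)^exp - 1 = 3.31034^0.230769 - 1 = 0.318167
W = 21.0 * 1.3 / 0.3 * 8.314 * 296.15 / 44 * 0.318167 = 1620

1620 kW


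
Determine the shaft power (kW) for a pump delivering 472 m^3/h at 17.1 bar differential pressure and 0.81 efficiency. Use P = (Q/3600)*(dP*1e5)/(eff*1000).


Q = 472 / 3600 = 0.131111 m^3/s
P = 0.131111 * (17.1 * 1e5) / 0.81 / 1000 = 276.8

276.8 kW


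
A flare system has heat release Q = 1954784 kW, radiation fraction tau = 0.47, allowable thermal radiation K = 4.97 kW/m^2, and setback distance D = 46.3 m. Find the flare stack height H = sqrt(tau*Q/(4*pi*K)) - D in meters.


tau*Q/(4*pi*K) = 0.47 * 1954784 / (4 * pi * 4.97) = 14710.6
sqrt(14710.6) = 121.287
H = 121.287 - 46.3 = 74.99

74.99 m


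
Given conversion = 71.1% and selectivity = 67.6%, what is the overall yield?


Overall yield = conversion (%) * selectivity (%) / 100
Conversion = 71.1%, Selectivity = 67.6%
Y = 71.1 * 67.6 / 100
= 48.0636 %

48.0636 %


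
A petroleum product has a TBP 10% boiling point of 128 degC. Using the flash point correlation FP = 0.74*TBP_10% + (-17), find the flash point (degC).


FP = 0.74 * 128 + (-17) = 77.72

77.72 degC


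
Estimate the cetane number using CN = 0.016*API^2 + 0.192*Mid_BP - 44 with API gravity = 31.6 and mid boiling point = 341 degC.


CN = 0.016 * 31.6^2 + 0.192 * 341 - 44
CN = 15.97696 + 65.472 - 44 = 37.44896

37.44896


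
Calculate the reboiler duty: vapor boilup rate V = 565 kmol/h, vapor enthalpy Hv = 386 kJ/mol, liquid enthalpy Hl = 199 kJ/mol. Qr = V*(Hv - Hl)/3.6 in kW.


Qr = 565 * (386 - 199) / 3.6 = 565 * 187 / 3.6 = 29350

29350 kW


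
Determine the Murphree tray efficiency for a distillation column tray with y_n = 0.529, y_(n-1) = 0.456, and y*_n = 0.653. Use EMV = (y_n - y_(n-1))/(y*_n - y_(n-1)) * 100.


Murphree vapor efficiency: EMV = (y_n - y_(n-1)) / (y*_n - y_(n-1)) * 100
EMV = (0.529 - 0.456) / (0.653 - 0.456) * 100 = 0.073 / 0.197 * 100 = 37.06

37.06 %


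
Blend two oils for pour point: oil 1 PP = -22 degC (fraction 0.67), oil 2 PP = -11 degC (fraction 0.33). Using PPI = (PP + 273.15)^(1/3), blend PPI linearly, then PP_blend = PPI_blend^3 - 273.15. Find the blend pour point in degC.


PPI_1 = (-22 + 273.15)^(1/3) = 6.30925
PPI_2 = (-11 + 273.15)^(1/3) = 6.400049
PPI_blend = 0.67 * 6.30925 + 0.33 * 6.400049 = 6.339214
PP_blend = 6.339214^3 - 273.15 = 254.7453 - 273.15 = -18.4

-18.4 degC


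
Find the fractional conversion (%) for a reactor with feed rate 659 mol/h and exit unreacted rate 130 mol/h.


X = (F_in - F_out) / F_in * 100
Moles reacted = 659 - 130 = 529
X = 529 / 659 * 100
= 0.8027 * 100
= 80.27 %

80.27 %


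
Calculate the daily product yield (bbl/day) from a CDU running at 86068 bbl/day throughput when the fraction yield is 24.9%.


Crude throughput = 86068 bbl/day
Fraction yield = 24.9%
yield = throughput * fraction / 100
yield = 86068 * 24.9 / 100 = 21430.932

21430.932 bbl/day


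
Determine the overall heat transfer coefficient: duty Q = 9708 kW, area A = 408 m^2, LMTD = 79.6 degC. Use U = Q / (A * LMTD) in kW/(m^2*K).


From Q = U*A*LMTD, U = Q / (A * LMTD)
U = 9708 / (408 * 79.6) = 9708 / 32476.8 = 0.2989

0.2989 kW/(m^2*K)


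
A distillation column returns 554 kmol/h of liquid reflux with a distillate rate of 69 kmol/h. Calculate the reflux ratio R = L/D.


Reflux ratio definition: R = L / D (liquid returned / distillate withdrawn)
L = 554 kmol/h, D = 69 kmol/h
R = 554 / 69 = 8.029

8.029


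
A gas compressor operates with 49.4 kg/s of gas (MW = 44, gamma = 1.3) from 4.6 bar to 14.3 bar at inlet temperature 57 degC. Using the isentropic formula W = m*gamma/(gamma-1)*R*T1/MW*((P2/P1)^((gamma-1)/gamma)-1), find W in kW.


Isentropic work: W = m*(gamma/(gamma-1))*(R*T1/MW)*((P2/P1)^((gamma-1)/gamma) - 1)
T1 = 57 + 273.15 = 330.15 K
Pressure ratio = 14.3 / 4.6 = 3.1087
Exponent = (1.3 - 1)/1.3 = 0.230769
(P2/P1)^exp - 1 = 3.1087^0.230769 - 1 = 0.299188
W = 49.4 * 1.3 / 0.3 * 8.314 * 330.15 / 44 * 0.299188 = 3995

3995 kW


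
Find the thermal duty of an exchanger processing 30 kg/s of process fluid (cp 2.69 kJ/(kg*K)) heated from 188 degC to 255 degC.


Q = m_dot * cp * delta_T
delta_T = 255 - 188 = 67 K
Q = 30 * 2.69 * 67
= 80.7 * 67
= 5406.9 kW

5406.9 kW


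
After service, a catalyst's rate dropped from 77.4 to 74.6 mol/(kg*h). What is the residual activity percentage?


Activity (%) = (rate_used / rate_fresh) * 100
rate_used = 74.6, rate_fresh = 77.4
= (74.6 / 77.4) * 100
= 0.9638 * 100 = 96.38

96.38 %


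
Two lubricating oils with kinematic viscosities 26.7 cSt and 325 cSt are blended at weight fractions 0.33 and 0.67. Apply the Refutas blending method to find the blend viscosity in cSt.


Refutas method: VBN_i = 14.534*ln(ln(visc_i + 0.8)) + 10.975, blended linearly by mass fraction; since VBN is linear in VBI_i = ln(ln(visc_i + 0.8)) and the fractions sum to 1, blend VBI directly: visc = exp(exp(VBI_blend)) - 0.8
VBI_1 = ln(ln(26.7 + 0.8)) = 1.19821
VBI_2 = ln(ln(325 + 0.8)) = 1.75549
VBI_blend = 0.33 * 1.19821 + 0.67 * 1.75549 = 1.57159
visc_blend = exp(exp(1.57159)) - 0.8 = 122.5

122.5 cSt


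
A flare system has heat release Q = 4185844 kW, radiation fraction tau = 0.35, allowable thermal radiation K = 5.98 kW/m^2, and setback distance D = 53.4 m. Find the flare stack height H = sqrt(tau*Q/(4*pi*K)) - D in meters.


tau*Q/(4*pi*K) = 0.35 * 4185844 / (4 * pi * 5.98) = 19495.8
sqrt(19495.8) = 139.627
H = 139.627 - 53.4 = 86.23

86.23 m


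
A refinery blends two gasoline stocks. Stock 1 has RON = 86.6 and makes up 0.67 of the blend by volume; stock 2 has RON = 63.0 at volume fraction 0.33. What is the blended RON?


Linear blending: RON_blend = sum(vi * RONi)
Contribution 1: 0.67 * 86.6 = 58.022
Contribution 2: 0.33 * 63.0 = 20.79
RON_blend = 58.022 + 20.79 = 78.812

78.812


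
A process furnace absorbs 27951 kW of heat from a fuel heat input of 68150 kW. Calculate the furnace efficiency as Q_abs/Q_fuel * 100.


Furnace efficiency = Q_absorbed / Q_fuel * 100
= 27951 / 68150 * 100 = 41.01

41.01 %


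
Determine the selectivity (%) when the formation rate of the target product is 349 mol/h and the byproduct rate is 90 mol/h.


Selectivity = desired / (desired + undesired) * 100
Total products = 349 + 90 = 439 mol/h
S = 349 / 439 * 100
= 0.7950 * 100
= 79.50 %

79.50 %


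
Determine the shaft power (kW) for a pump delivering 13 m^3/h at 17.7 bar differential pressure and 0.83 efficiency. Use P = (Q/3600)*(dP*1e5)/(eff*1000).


Q = 13 / 3600 = 0.00361111 m^3/s
P = 0.00361111 * (17.7 * 1e5) / 0.83 / 1000 = 7.701

7.701 kW


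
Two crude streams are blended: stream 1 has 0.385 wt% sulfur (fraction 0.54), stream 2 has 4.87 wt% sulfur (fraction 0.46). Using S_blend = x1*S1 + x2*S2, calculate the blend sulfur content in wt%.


Linear sulfur blending: S_blend = x1*S1 + x2*S2
Contribution 1: 0.54 * 0.385 = 0.2079 wt%
Contribution 2: 0.46 * 4.87 = 2.2402 wt%
S_blend = 0.2079 + 2.2402 = 2.4481

2.4481 wt%


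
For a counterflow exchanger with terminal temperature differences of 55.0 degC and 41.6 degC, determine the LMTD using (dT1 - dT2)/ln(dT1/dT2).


LMTD = (dT1 - dT2) / ln(dT1/dT2)
= (55.0 - 41.6) / ln(55.0 / 41.6) = 13.4 / 0.279233 = 47.99

47.99 degC


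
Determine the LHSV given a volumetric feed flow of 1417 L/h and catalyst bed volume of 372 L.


LHSV = volumetric feed rate / catalyst volume
= 1417 L/h / 372 L
= 3.809 h^-1

3.809 h^-1


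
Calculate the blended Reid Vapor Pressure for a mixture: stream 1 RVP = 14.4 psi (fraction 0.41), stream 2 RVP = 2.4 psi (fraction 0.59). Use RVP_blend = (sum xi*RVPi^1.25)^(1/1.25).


Chevron index: RVP_blend = (sum xi*RVPi^1.25)^(1/1.25)
RVP^1.25 terms: 0.41 * 14.4^1.25 + 0.59 * 2.4^1.25 = 13.2635
RVP_blend = 13.2635^(1/1.25) = 7.909

7.909 psi


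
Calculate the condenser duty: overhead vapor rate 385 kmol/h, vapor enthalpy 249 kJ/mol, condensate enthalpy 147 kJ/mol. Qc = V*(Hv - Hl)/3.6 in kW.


Qc = 385 * (249 - 147) / 3.6 = 385 * 102 / 3.6 = 10910

10910 kW


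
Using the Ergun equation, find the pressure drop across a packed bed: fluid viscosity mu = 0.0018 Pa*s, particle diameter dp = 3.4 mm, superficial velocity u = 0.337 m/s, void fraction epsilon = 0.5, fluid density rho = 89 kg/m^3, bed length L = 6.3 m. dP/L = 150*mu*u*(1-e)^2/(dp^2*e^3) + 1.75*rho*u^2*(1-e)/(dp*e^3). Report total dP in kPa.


dp = 3.4 mm = 0.0034 m
Viscous term = 150*0.0018*0.337*(1-0.5)^2 / (0.0034^2*0.5^3) = 15742.2
Inertial term = 1.75*89*0.337^2*(1-0.5) / (0.0034*0.5^3) = 20809.8
dP/L = 15742.2 + 20809.8 = 36552 Pa/m
dP = 36552 * 6.3 / 1000 = 230.3 kPa

230.3 kPa


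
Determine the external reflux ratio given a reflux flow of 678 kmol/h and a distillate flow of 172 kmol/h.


Reflux ratio definition: R = L / D (liquid returned / distillate withdrawn)
L = 678 kmol/h, D = 172 kmol/h
R = 678 / 172 = 3.942

3.942


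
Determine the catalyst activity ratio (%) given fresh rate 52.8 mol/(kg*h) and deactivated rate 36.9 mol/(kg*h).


Activity (%) = (rate_used / rate_fresh) * 100
rate_used = 36.9, rate_fresh = 52.8
= (36.9 / 52.8) * 100
= 0.6989 * 100 = 69.89

69.89 %


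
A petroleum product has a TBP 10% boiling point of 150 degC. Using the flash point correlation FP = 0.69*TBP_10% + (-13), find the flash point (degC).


FP = 0.69 * 150 + (-13) = 90.5

90.5 degC


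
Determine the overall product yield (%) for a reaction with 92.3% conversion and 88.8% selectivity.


Overall yield = conversion (%) * selectivity (%) / 100
Conversion = 92.3%, Selectivity = 88.8%
Y = 92.3 * 88.8 / 100
= 81.9624 %

81.9624 %


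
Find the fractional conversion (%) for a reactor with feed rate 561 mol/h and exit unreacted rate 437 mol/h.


X = (F_in - F_out) / F_in * 100
Moles reacted = 561 - 437 = 124
X = 124 / 561 * 100
= 0.2210 * 100
= 22.10 %

22.10 %


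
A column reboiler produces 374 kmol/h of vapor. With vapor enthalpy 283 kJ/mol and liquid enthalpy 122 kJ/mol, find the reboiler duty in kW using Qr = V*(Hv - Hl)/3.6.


Qr = 374 * (283 - 122) / 3.6 = 374 * 161 / 3.6 = 16730

16730 kW


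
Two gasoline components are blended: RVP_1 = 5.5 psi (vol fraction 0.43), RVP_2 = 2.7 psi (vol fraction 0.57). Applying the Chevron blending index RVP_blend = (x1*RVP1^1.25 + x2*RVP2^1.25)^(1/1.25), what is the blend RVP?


Chevron index: RVP_blend = (sum xi*RVPi^1.25)^(1/1.25)
RVP^1.25 terms: 0.43 * 5.5^1.25 + 0.57 * 2.7^1.25 = 5.59456
RVP_blend = 5.59456^(1/1.25) = 3.965

3.965 psi


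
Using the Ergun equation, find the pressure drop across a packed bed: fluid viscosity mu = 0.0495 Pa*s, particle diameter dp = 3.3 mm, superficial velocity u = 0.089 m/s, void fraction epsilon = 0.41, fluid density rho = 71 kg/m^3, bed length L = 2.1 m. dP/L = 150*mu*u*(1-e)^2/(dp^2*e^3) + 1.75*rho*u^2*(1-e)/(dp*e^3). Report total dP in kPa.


dp = 3.3 mm = 0.0033 m
Viscous term = 150*0.0495*0.089*(1-0.41)^2 / (0.0033^2*0.41^3) = 306486
Inertial term = 1.75*71*0.089^2*(1-0.41) / (0.0033*0.41^3) = 2553.07
dP/L = 306486 + 2553.07 = 309039 Pa/m
dP = 309039 * 2.1 / 1000 = 649.0 kPa

649.0 kPa


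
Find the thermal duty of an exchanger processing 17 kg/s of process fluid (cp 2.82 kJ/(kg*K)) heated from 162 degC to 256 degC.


Q = m_dot * cp * delta_T
delta_T = 256 - 162 = 94 K
Q = 17 * 2.82 * 94
= 47.94 * 94
= 4506.36 kW

4506.36 kW


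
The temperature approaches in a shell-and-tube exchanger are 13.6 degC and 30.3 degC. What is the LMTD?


LMTD = (dT1 - dT2) / ln(dT1/dT2)
= (13.6 - 30.3) / ln(13.6 / 30.3) = -16.7 / -0.801078 = 20.85

20.85 degC


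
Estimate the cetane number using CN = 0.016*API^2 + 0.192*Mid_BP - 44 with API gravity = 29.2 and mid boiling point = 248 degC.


CN = 0.016 * 29.2^2 + 0.192 * 248 - 44
CN = 13.64224 + 47.616 - 44 = 17.25824

17.25824


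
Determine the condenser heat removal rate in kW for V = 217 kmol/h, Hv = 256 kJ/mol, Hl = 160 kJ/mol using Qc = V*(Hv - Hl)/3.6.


Qc = 217 * (256 - 160) / 3.6 = 217 * 96 / 3.6 = 5787

5787 kW


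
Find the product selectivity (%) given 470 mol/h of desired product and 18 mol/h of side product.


Selectivity = desired / (desired + undesired) * 100
Total products = 470 + 18 = 488 mol/h
S = 470 / 488 * 100
= 0.9631 * 100
= 96.31 %

96.31 %


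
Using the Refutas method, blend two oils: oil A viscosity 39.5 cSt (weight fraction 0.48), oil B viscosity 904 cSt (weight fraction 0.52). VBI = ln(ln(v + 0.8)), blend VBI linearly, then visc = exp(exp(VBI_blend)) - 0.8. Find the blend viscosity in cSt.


Refutas method: VBN_i = 14.534*ln(ln(visc_i + 0.8)) + 10.975, blended linearly by mass fraction; since VBN is linear in VBI_i = ln(ln(visc_i + 0.8)) and the fractions sum to 1, blend VBI directly: visc = exp(exp(VBI_blend)) - 0.8
VBI_1 = ln(ln(39.5 + 0.8)) = 1.30735
VBI_2 = ln(ln(904 + 0.8)) = 1.91806
VBI_blend = 0.48 * 1.30735 + 0.52 * 1.91806 = 1.62492
visc_blend = exp(exp(1.62492)) - 0.8 = 159.7

159.7 cSt


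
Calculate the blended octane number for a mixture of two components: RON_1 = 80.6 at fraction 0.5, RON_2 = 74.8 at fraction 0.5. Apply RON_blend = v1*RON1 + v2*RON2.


Linear blending: RON_blend = sum(vi * RONi)
Contribution 1: 0.5 * 80.6 = 40.3
Contribution 2: 0.5 * 74.8 = 37.4
RON_blend = 40.3 + 37.4 = 77.7

77.7


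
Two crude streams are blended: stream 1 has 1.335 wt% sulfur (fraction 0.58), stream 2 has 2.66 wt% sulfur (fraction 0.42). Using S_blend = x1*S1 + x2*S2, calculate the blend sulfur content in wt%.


Linear sulfur blending: S_blend = x1*S1 + x2*S2
Contribution 1: 0.58 * 1.335 = 0.7743 wt%
Contribution 2: 0.42 * 2.66 = 1.1172 wt%
S_blend = 0.7743 + 1.1172 = 1.8915

1.8915 wt%


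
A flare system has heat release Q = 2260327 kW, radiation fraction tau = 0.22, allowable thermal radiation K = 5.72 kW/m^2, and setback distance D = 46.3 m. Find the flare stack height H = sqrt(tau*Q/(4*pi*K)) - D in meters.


tau*Q/(4*pi*K) = 0.22 * 2260327 / (4 * pi * 5.72) = 6918.12
sqrt(6918.12) = 83.1752
H = 83.1752 - 46.3 = 36.88

36.88 m


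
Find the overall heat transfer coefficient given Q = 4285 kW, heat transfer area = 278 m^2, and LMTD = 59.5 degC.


From Q = U*A*LMTD, U = Q / (A * LMTD)
U = 4285 / (278 * 59.5) = 4285 / 16541 = 0.2591

0.2591 kW/(m^2*K)


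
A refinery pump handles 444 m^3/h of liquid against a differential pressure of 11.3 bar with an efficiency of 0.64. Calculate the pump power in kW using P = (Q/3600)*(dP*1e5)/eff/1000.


Q = 444 / 3600 = 0.123333 m^3/s
P = 0.123333 * (11.3 * 1e5) / 0.64 / 1000 = 217.8

217.8 kW


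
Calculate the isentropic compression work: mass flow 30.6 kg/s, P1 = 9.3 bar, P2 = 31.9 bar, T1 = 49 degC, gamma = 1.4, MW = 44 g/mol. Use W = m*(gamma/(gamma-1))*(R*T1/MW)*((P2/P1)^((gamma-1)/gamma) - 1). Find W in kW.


Isentropic work: W = m*(gamma/(gamma-1))*(R*T1/MW)*((P2/P1)^((gamma-1)/gamma) - 1)
T1 = 49 + 273.15 = 322.15 K
Pressure ratio = 31.9 / 9.3 = 3.43011
Exponent = (1.4 - 1)/1.4 = 0.285714
(P2/P1)^exp - 1 = 3.43011^0.285714 - 1 = 0.422149
W = 30.6 * 1.4 / 0.4 * 8.314 * 322.15 / 44 * 0.422149 = 2752

2752 kW


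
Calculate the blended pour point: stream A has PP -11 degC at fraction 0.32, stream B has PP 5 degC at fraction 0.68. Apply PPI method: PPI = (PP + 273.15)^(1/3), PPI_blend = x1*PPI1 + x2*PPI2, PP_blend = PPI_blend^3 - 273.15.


PPI_1 = (-11 + 273.15)^(1/3) = 6.400049
PPI_2 = (5 + 273.15)^(1/3) = 6.527693
PPI_blend = 0.32 * 6.400049 + 0.68 * 6.527693 = 6.486847
PP_blend = 6.486847^3 - 273.15 = 272.9612 - 273.15 = -0.19

-0.19 degC


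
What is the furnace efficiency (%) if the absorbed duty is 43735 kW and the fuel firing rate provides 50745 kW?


Furnace efficiency = Q_absorbed / Q_fuel * 100
= 43735 / 50745 * 100 = 86.19

86.19 %


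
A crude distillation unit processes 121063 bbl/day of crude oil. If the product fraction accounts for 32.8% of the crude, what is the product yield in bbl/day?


Crude throughput = 121063 bbl/day
Fraction yield = 32.8%
yield = throughput * fraction / 100
yield = 121063 * 32.8 / 100 = 39708.664

39708.664 bbl/day


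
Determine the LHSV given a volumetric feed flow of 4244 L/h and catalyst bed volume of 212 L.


LHSV = volumetric feed rate / catalyst volume
= 4244 L/h / 212 L
= 20.02 h^-1

20.02 h^-1


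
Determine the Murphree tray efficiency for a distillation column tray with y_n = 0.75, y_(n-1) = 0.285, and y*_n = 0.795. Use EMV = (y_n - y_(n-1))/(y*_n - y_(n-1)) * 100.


Murphree vapor efficiency: EMV = (y_n - y_(n-1)) / (y*_n - y_(n-1)) * 100
EMV = (0.75 - 0.285) / (0.795 - 0.285) * 100 = 0.465 / 0.51 * 100 = 91.18

91.18 %


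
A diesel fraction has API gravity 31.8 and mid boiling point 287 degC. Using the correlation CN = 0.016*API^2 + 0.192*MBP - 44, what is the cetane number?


CN = 0.016 * 31.8^2 + 0.192 * 287 - 44
CN = 16.17984 + 55.104 - 44 = 27.28384

27.28384


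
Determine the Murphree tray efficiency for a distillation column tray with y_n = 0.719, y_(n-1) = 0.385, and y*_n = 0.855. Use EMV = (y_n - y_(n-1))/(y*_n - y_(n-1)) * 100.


Murphree vapor efficiency: EMV = (y_n - y_(n-1)) / (y*_n - y_(n-1)) * 100
EMV = (0.719 - 0.385) / (0.855 - 0.385) * 100 = 0.334 / 0.47 * 100 = 71.06

71.06 %


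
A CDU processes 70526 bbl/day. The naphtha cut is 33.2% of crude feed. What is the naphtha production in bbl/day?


Crude throughput = 70526 bbl/day
Fraction yield = 33.2%
yield = throughput * fraction / 100
yield = 70526 * 33.2 / 100 = 23414.632

23414.632 bbl/day


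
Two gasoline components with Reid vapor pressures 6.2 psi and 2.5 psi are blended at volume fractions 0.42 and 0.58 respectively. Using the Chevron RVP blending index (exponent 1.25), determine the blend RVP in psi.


Chevron index: RVP_blend = (sum xi*RVPi^1.25)^(1/1.25)
RVP^1.25 terms: 0.42 * 6.2^1.25 + 0.58 * 2.5^1.25 = 5.9323
RVP_blend = 5.9323^(1/1.25) = 4.155

4.155 psi


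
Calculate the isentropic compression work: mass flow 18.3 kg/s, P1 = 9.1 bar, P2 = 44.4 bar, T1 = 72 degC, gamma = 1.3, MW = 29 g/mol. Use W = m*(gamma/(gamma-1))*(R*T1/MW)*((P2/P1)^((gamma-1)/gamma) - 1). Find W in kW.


Isentropic work: W = m*(gamma/(gamma-1))*(R*T1/MW)*((P2/P1)^((gamma-1)/gamma) - 1)
T1 = 72 + 273.15 = 345.15 K
Pressure ratio = 44.4 / 9.1 = 4.87912
Exponent = (1.3 - 1)/1.3 = 0.230769
(P2/P1)^exp - 1 = 4.87912^0.230769 - 1 = 0.44161
W = 18.3 * 1.3 / 0.3 * 8.314 * 345.15 / 29 * 0.44161 = 3465

3465 kW


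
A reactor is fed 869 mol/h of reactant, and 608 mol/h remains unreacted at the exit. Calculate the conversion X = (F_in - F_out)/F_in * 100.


X = (F_in - F_out) / F_in * 100
Moles reacted = 869 - 608 = 261
X = 261 / 869 * 100
= 0.3003 * 100
= 30.03 %

30.03 %


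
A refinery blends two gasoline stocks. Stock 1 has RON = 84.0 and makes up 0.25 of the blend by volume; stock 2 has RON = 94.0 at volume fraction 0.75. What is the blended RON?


Linear blending: RON_blend = sum(vi * RONi)
Contribution 1: 0.25 * 84.0 = 21
Contribution 2: 0.75 * 94.0 = 70.5
RON_blend = 21 + 70.5 = 91.5

91.5


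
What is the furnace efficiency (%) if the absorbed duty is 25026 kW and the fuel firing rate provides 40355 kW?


Furnace efficiency = Q_absorbed / Q_fuel * 100
= 25026 / 40355 * 100 = 62.01

62.01 %


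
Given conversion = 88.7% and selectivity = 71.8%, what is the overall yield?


Overall yield = conversion (%) * selectivity (%) / 100
Conversion = 88.7%, Selectivity = 71.8%
Y = 88.7 * 71.8 / 100
= 63.6866 %

63.6866 %


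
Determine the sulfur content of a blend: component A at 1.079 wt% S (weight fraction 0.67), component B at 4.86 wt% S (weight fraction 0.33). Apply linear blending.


Linear sulfur blending: S_blend = x1*S1 + x2*S2
Contribution 1: 0.67 * 1.079 = 0.72293 wt%
Contribution 2: 0.33 * 4.86 = 1.6038 wt%
S_blend = 0.72293 + 1.6038 = 2.32673

2.32673 wt%


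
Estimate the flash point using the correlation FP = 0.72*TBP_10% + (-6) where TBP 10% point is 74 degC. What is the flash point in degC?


FP = 0.72 * 74 + (-6) = 47.28

47.28 degC


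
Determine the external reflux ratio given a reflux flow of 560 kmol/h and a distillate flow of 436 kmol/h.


Reflux ratio definition: R = L / D (liquid returned / distillate withdrawn)
L = 560 kmol/h, D = 436 kmol/h
R = 560 / 436 = 1.284

1.284


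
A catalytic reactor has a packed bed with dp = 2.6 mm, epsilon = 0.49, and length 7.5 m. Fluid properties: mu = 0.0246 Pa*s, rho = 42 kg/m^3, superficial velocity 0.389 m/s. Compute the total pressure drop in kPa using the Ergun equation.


dp = 2.6 mm = 0.0026 m
Viscous term = 150*0.0246*0.389*(1-0.49)^2 / (0.0026^2*0.49^3) = 469441
Inertial term = 1.75*42*0.389^2*(1-0.49) / (0.0026*0.49^3) = 18543.6
dP/L = 469441 + 18543.6 = 487985 Pa/m
dP = 487985 * 7.5 / 1000 = 3660 kPa

3660 kPa


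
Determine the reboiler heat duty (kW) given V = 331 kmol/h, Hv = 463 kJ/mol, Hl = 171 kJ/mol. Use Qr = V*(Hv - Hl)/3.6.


Qr = 331 * (463 - 171) / 3.6 = 331 * 292 / 3.6 = 26850

26850 kW


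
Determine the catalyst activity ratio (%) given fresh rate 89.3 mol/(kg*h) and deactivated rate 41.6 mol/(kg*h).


Activity (%) = (rate_used / rate_fresh) * 100
rate_used = 41.6, rate_fresh = 89.3
= (41.6 / 89.3) * 100
= 0.4658 * 100 = 46.58

46.58 %


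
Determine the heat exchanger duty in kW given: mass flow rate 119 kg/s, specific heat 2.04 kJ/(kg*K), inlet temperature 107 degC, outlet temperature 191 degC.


Q = m_dot * cp * delta_T
delta_T = 191 - 107 = 84 K
Q = 119 * 2.04 * 84
= 242.76 * 84
= 20391.84 kW

20391.84 kW
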